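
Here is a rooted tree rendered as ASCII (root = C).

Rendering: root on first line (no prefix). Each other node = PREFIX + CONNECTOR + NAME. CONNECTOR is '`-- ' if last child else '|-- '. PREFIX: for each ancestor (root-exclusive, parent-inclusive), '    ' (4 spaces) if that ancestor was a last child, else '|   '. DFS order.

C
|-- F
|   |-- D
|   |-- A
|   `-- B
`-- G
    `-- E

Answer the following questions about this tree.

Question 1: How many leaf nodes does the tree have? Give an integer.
Leaves (nodes with no children): A, B, D, E

Answer: 4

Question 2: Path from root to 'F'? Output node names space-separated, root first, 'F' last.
Walk down from root: C -> F

Answer: C F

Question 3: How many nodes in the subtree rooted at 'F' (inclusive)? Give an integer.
Subtree rooted at F contains: A, B, D, F
Count = 4

Answer: 4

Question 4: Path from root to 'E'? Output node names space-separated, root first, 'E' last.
Walk down from root: C -> G -> E

Answer: C G E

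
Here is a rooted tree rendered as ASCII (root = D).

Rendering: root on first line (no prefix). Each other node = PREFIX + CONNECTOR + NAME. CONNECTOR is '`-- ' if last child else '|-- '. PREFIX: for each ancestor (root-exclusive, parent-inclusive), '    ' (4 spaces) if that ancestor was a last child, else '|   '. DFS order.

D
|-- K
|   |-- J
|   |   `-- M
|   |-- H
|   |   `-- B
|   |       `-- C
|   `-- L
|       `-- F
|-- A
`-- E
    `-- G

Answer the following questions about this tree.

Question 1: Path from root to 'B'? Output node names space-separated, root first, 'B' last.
Answer: D K H B

Derivation:
Walk down from root: D -> K -> H -> B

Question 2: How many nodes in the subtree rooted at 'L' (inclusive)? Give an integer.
Subtree rooted at L contains: F, L
Count = 2

Answer: 2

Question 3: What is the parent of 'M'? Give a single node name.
Answer: J

Derivation:
Scan adjacency: M appears as child of J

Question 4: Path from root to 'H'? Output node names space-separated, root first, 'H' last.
Walk down from root: D -> K -> H

Answer: D K H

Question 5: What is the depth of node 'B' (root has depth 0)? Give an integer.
Answer: 3

Derivation:
Path from root to B: D -> K -> H -> B
Depth = number of edges = 3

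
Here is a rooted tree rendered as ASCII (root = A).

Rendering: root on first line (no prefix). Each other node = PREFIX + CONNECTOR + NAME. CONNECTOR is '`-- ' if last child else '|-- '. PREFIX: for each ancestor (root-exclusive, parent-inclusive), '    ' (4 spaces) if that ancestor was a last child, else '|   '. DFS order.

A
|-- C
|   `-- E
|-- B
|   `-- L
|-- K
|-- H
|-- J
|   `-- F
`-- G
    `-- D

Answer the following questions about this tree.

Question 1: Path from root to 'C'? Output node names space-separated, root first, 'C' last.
Answer: A C

Derivation:
Walk down from root: A -> C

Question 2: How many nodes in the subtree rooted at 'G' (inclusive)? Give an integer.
Subtree rooted at G contains: D, G
Count = 2

Answer: 2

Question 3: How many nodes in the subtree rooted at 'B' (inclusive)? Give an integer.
Subtree rooted at B contains: B, L
Count = 2

Answer: 2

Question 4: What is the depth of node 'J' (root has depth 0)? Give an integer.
Answer: 1

Derivation:
Path from root to J: A -> J
Depth = number of edges = 1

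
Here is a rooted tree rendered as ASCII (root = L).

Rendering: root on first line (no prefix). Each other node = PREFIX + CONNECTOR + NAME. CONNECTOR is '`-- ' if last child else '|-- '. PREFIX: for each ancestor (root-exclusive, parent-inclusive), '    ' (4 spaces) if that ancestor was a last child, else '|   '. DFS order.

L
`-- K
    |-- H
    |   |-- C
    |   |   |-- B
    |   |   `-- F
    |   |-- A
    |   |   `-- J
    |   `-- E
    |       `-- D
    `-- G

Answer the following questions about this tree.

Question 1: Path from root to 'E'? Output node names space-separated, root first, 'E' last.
Walk down from root: L -> K -> H -> E

Answer: L K H E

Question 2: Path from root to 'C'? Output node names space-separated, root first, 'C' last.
Walk down from root: L -> K -> H -> C

Answer: L K H C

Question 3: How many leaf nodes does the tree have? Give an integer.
Answer: 5

Derivation:
Leaves (nodes with no children): B, D, F, G, J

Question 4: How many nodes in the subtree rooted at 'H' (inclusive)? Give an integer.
Answer: 8

Derivation:
Subtree rooted at H contains: A, B, C, D, E, F, H, J
Count = 8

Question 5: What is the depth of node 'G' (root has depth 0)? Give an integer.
Path from root to G: L -> K -> G
Depth = number of edges = 2

Answer: 2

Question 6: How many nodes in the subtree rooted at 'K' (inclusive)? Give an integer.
Subtree rooted at K contains: A, B, C, D, E, F, G, H, J, K
Count = 10

Answer: 10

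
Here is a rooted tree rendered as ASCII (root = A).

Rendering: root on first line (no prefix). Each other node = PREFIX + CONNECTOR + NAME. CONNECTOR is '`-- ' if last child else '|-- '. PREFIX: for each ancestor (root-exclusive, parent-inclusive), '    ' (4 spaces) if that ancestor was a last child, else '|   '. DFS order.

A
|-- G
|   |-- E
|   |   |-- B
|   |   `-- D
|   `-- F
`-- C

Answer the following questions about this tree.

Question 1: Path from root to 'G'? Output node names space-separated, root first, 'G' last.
Answer: A G

Derivation:
Walk down from root: A -> G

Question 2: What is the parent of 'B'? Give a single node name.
Scan adjacency: B appears as child of E

Answer: E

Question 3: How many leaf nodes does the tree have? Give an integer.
Leaves (nodes with no children): B, C, D, F

Answer: 4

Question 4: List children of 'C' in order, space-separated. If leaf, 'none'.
Node C's children (from adjacency): (leaf)

Answer: none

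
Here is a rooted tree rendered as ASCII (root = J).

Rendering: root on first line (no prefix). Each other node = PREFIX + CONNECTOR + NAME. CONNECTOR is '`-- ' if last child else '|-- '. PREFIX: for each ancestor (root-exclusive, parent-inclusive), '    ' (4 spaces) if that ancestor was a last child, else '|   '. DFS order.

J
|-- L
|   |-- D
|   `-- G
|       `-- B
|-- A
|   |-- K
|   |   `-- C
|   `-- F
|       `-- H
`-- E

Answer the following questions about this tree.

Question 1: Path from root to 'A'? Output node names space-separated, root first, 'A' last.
Walk down from root: J -> A

Answer: J A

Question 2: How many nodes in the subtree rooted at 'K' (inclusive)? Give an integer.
Answer: 2

Derivation:
Subtree rooted at K contains: C, K
Count = 2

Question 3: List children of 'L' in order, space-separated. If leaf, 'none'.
Answer: D G

Derivation:
Node L's children (from adjacency): D, G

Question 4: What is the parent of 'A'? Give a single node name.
Scan adjacency: A appears as child of J

Answer: J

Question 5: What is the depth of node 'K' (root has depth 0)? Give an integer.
Answer: 2

Derivation:
Path from root to K: J -> A -> K
Depth = number of edges = 2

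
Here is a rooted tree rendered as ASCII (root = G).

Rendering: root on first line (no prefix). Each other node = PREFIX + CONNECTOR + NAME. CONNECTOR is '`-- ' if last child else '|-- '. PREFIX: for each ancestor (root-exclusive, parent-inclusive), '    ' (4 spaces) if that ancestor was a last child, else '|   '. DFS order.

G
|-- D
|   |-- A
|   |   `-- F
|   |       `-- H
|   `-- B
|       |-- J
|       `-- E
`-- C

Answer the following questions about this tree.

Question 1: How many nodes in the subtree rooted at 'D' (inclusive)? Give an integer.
Answer: 7

Derivation:
Subtree rooted at D contains: A, B, D, E, F, H, J
Count = 7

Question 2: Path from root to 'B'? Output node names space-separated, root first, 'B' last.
Answer: G D B

Derivation:
Walk down from root: G -> D -> B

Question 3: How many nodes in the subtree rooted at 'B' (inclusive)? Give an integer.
Subtree rooted at B contains: B, E, J
Count = 3

Answer: 3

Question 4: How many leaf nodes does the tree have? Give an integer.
Leaves (nodes with no children): C, E, H, J

Answer: 4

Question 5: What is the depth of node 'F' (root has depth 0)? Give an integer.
Path from root to F: G -> D -> A -> F
Depth = number of edges = 3

Answer: 3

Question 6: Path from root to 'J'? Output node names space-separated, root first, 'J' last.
Answer: G D B J

Derivation:
Walk down from root: G -> D -> B -> J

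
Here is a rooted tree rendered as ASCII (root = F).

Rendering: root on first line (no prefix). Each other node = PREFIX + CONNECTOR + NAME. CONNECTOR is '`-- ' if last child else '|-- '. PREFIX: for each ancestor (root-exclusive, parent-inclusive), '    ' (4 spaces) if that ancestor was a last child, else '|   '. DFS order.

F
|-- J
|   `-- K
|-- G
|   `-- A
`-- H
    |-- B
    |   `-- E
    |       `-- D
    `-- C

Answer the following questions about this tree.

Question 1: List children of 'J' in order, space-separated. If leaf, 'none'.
Answer: K

Derivation:
Node J's children (from adjacency): K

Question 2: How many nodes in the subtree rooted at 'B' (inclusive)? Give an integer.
Subtree rooted at B contains: B, D, E
Count = 3

Answer: 3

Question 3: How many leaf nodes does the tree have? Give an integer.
Leaves (nodes with no children): A, C, D, K

Answer: 4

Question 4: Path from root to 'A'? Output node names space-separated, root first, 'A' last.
Answer: F G A

Derivation:
Walk down from root: F -> G -> A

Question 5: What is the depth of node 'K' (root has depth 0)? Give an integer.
Path from root to K: F -> J -> K
Depth = number of edges = 2

Answer: 2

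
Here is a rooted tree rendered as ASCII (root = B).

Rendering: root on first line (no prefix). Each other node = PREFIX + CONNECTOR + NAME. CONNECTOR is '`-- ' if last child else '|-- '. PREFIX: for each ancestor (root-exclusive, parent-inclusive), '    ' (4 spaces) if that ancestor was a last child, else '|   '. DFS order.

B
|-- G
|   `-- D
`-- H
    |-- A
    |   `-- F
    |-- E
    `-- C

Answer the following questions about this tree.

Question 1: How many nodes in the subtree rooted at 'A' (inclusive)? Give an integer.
Subtree rooted at A contains: A, F
Count = 2

Answer: 2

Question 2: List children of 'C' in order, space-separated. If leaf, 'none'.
Node C's children (from adjacency): (leaf)

Answer: none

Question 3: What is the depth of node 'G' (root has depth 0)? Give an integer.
Answer: 1

Derivation:
Path from root to G: B -> G
Depth = number of edges = 1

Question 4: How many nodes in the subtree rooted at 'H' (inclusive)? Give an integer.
Subtree rooted at H contains: A, C, E, F, H
Count = 5

Answer: 5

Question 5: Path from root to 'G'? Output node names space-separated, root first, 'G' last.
Walk down from root: B -> G

Answer: B G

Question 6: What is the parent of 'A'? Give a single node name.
Scan adjacency: A appears as child of H

Answer: H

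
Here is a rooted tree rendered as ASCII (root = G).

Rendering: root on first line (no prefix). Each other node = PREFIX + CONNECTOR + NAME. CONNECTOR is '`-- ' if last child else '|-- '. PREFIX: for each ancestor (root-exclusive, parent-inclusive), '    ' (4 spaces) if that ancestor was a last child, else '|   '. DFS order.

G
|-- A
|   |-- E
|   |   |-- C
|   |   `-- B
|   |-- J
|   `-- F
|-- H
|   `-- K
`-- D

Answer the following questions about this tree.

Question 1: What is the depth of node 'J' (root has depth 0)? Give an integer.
Answer: 2

Derivation:
Path from root to J: G -> A -> J
Depth = number of edges = 2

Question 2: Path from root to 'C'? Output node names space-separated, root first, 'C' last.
Answer: G A E C

Derivation:
Walk down from root: G -> A -> E -> C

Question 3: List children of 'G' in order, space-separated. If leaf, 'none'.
Node G's children (from adjacency): A, H, D

Answer: A H D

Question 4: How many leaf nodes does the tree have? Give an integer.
Leaves (nodes with no children): B, C, D, F, J, K

Answer: 6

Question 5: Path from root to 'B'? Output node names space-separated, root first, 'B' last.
Answer: G A E B

Derivation:
Walk down from root: G -> A -> E -> B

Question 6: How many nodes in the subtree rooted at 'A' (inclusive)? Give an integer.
Subtree rooted at A contains: A, B, C, E, F, J
Count = 6

Answer: 6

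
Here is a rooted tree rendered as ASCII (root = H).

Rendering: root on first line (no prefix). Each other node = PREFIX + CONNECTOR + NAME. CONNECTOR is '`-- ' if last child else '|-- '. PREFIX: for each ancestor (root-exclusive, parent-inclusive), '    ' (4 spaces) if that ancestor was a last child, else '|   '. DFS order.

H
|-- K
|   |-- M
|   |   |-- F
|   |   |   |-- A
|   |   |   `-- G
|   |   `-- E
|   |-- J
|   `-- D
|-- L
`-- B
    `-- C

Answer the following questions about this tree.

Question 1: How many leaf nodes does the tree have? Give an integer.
Answer: 7

Derivation:
Leaves (nodes with no children): A, C, D, E, G, J, L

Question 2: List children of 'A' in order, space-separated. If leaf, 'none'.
Node A's children (from adjacency): (leaf)

Answer: none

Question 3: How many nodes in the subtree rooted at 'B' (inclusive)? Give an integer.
Subtree rooted at B contains: B, C
Count = 2

Answer: 2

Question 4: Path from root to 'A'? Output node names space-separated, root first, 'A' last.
Answer: H K M F A

Derivation:
Walk down from root: H -> K -> M -> F -> A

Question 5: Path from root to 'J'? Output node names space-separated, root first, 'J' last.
Walk down from root: H -> K -> J

Answer: H K J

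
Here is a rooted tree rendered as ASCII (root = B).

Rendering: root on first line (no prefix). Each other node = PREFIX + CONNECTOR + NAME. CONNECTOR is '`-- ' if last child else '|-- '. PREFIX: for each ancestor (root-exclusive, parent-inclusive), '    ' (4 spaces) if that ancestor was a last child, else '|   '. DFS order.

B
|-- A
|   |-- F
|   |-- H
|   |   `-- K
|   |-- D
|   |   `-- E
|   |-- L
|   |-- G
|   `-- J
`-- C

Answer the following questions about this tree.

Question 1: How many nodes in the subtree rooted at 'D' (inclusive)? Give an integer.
Subtree rooted at D contains: D, E
Count = 2

Answer: 2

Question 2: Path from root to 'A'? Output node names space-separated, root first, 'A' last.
Answer: B A

Derivation:
Walk down from root: B -> A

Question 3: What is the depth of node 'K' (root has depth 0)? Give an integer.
Answer: 3

Derivation:
Path from root to K: B -> A -> H -> K
Depth = number of edges = 3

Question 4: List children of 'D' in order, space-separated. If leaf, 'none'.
Node D's children (from adjacency): E

Answer: E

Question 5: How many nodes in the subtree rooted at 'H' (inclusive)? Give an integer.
Subtree rooted at H contains: H, K
Count = 2

Answer: 2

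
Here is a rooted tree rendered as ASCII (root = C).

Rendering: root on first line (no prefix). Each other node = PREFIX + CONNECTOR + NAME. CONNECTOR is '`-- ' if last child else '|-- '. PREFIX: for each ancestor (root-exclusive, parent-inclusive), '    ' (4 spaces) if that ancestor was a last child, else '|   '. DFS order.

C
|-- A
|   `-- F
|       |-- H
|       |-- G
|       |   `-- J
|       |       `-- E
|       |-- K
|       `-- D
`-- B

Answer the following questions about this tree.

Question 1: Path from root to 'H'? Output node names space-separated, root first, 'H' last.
Answer: C A F H

Derivation:
Walk down from root: C -> A -> F -> H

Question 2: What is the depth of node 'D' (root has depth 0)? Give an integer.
Answer: 3

Derivation:
Path from root to D: C -> A -> F -> D
Depth = number of edges = 3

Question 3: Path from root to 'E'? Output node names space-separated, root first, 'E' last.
Walk down from root: C -> A -> F -> G -> J -> E

Answer: C A F G J E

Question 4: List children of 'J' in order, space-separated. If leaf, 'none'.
Node J's children (from adjacency): E

Answer: E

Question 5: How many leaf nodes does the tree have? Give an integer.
Answer: 5

Derivation:
Leaves (nodes with no children): B, D, E, H, K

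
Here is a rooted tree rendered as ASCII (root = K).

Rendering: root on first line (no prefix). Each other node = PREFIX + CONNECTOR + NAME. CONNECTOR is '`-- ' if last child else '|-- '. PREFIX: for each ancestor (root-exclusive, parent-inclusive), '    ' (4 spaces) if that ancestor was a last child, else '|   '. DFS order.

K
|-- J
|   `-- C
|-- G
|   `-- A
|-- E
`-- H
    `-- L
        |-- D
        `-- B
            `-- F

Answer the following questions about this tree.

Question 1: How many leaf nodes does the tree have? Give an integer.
Leaves (nodes with no children): A, C, D, E, F

Answer: 5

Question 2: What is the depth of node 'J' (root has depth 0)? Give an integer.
Answer: 1

Derivation:
Path from root to J: K -> J
Depth = number of edges = 1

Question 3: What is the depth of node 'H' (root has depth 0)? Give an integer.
Answer: 1

Derivation:
Path from root to H: K -> H
Depth = number of edges = 1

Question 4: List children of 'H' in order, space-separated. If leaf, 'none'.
Answer: L

Derivation:
Node H's children (from adjacency): L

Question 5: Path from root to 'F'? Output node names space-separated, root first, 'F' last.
Walk down from root: K -> H -> L -> B -> F

Answer: K H L B F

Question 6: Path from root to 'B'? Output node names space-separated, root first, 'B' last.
Walk down from root: K -> H -> L -> B

Answer: K H L B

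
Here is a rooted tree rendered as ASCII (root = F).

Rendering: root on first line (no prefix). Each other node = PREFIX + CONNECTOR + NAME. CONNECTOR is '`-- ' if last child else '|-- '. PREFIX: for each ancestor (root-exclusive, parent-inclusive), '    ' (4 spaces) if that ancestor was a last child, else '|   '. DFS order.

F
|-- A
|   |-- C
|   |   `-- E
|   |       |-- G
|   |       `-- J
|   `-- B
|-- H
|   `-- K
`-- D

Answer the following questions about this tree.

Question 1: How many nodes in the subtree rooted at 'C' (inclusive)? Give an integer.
Subtree rooted at C contains: C, E, G, J
Count = 4

Answer: 4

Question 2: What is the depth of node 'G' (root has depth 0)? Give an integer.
Answer: 4

Derivation:
Path from root to G: F -> A -> C -> E -> G
Depth = number of edges = 4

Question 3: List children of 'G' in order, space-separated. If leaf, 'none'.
Answer: none

Derivation:
Node G's children (from adjacency): (leaf)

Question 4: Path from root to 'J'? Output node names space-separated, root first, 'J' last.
Answer: F A C E J

Derivation:
Walk down from root: F -> A -> C -> E -> J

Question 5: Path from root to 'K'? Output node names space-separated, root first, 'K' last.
Walk down from root: F -> H -> K

Answer: F H K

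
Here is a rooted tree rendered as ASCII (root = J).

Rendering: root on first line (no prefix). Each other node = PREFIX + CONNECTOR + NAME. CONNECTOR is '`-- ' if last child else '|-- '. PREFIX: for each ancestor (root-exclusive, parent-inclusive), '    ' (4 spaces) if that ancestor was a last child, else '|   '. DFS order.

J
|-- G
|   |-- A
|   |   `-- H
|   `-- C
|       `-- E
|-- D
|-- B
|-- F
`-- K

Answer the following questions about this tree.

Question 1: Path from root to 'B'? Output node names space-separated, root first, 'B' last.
Walk down from root: J -> B

Answer: J B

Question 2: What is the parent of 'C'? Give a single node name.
Answer: G

Derivation:
Scan adjacency: C appears as child of G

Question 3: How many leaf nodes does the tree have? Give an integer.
Leaves (nodes with no children): B, D, E, F, H, K

Answer: 6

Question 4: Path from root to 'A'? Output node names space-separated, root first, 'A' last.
Answer: J G A

Derivation:
Walk down from root: J -> G -> A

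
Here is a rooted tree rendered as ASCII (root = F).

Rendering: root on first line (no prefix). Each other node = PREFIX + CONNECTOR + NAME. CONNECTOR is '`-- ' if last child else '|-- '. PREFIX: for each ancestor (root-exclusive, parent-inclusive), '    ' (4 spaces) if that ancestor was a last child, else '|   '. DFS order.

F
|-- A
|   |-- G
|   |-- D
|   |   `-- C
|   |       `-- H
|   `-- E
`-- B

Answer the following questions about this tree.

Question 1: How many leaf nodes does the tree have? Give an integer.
Answer: 4

Derivation:
Leaves (nodes with no children): B, E, G, H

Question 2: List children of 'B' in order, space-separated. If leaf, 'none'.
Answer: none

Derivation:
Node B's children (from adjacency): (leaf)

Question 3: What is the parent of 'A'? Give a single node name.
Answer: F

Derivation:
Scan adjacency: A appears as child of F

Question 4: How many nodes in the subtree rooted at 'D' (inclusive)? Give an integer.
Answer: 3

Derivation:
Subtree rooted at D contains: C, D, H
Count = 3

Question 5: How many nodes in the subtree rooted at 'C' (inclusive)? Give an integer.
Subtree rooted at C contains: C, H
Count = 2

Answer: 2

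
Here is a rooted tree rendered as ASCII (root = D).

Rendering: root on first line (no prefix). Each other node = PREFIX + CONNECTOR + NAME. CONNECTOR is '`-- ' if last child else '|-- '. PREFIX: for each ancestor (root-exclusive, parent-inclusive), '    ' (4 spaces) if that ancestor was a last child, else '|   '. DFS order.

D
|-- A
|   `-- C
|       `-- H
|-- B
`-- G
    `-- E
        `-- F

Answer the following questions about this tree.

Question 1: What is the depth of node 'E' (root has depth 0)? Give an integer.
Answer: 2

Derivation:
Path from root to E: D -> G -> E
Depth = number of edges = 2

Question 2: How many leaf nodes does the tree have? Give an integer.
Leaves (nodes with no children): B, F, H

Answer: 3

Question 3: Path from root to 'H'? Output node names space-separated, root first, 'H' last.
Answer: D A C H

Derivation:
Walk down from root: D -> A -> C -> H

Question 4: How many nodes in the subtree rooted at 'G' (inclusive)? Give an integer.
Subtree rooted at G contains: E, F, G
Count = 3

Answer: 3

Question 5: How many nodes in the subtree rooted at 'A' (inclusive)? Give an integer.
Answer: 3

Derivation:
Subtree rooted at A contains: A, C, H
Count = 3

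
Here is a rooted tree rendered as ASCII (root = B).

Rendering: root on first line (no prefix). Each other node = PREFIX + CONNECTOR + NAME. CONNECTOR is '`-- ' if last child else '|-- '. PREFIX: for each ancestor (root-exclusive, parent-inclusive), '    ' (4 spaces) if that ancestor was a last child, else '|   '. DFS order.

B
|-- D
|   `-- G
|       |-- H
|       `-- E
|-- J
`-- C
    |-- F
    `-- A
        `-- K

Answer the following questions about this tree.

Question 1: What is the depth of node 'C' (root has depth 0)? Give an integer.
Answer: 1

Derivation:
Path from root to C: B -> C
Depth = number of edges = 1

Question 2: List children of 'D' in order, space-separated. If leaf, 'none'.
Node D's children (from adjacency): G

Answer: G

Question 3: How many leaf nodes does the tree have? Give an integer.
Leaves (nodes with no children): E, F, H, J, K

Answer: 5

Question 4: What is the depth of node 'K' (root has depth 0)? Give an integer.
Answer: 3

Derivation:
Path from root to K: B -> C -> A -> K
Depth = number of edges = 3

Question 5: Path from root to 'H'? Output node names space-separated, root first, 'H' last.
Walk down from root: B -> D -> G -> H

Answer: B D G H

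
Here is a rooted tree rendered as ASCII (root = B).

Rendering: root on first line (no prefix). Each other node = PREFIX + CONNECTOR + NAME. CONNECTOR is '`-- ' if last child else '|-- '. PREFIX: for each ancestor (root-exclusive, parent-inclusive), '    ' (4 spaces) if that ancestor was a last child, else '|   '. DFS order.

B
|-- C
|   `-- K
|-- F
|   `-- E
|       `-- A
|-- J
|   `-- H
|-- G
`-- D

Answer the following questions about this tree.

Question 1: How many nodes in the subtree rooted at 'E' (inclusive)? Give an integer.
Answer: 2

Derivation:
Subtree rooted at E contains: A, E
Count = 2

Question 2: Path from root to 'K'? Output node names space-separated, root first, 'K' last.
Answer: B C K

Derivation:
Walk down from root: B -> C -> K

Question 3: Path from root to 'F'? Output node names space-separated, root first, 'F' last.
Walk down from root: B -> F

Answer: B F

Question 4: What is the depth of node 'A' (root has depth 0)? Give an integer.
Path from root to A: B -> F -> E -> A
Depth = number of edges = 3

Answer: 3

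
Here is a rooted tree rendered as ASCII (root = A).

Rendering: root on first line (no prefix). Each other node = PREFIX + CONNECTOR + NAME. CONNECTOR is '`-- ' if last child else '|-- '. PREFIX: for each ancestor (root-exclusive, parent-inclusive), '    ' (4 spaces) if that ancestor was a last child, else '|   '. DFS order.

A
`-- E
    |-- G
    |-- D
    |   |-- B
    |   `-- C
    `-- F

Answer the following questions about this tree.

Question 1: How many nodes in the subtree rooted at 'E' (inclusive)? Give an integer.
Subtree rooted at E contains: B, C, D, E, F, G
Count = 6

Answer: 6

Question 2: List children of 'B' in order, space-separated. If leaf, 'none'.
Answer: none

Derivation:
Node B's children (from adjacency): (leaf)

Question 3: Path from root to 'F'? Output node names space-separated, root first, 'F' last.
Answer: A E F

Derivation:
Walk down from root: A -> E -> F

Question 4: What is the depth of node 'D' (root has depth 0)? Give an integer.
Answer: 2

Derivation:
Path from root to D: A -> E -> D
Depth = number of edges = 2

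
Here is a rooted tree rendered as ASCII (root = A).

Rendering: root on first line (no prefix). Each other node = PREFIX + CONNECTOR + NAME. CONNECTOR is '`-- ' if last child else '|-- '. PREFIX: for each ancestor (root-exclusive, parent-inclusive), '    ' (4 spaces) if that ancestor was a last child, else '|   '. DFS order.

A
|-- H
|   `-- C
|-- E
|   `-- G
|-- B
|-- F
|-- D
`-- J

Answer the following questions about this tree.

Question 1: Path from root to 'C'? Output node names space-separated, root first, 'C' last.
Walk down from root: A -> H -> C

Answer: A H C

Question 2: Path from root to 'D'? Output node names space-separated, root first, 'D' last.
Answer: A D

Derivation:
Walk down from root: A -> D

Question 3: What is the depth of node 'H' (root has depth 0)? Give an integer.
Path from root to H: A -> H
Depth = number of edges = 1

Answer: 1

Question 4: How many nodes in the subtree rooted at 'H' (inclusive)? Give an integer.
Subtree rooted at H contains: C, H
Count = 2

Answer: 2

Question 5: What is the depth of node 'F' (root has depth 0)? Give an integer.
Path from root to F: A -> F
Depth = number of edges = 1

Answer: 1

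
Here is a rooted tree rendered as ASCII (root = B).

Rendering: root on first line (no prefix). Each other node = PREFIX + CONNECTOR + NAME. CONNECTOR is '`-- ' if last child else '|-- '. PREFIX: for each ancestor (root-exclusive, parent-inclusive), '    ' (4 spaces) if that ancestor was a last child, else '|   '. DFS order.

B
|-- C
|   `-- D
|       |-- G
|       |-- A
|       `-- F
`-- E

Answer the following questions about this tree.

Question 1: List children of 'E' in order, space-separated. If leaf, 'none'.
Node E's children (from adjacency): (leaf)

Answer: none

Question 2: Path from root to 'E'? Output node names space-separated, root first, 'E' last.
Answer: B E

Derivation:
Walk down from root: B -> E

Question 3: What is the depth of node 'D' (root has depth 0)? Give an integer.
Path from root to D: B -> C -> D
Depth = number of edges = 2

Answer: 2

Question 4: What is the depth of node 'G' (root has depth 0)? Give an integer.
Answer: 3

Derivation:
Path from root to G: B -> C -> D -> G
Depth = number of edges = 3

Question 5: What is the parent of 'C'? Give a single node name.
Scan adjacency: C appears as child of B

Answer: B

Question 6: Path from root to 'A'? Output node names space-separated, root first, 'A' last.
Walk down from root: B -> C -> D -> A

Answer: B C D A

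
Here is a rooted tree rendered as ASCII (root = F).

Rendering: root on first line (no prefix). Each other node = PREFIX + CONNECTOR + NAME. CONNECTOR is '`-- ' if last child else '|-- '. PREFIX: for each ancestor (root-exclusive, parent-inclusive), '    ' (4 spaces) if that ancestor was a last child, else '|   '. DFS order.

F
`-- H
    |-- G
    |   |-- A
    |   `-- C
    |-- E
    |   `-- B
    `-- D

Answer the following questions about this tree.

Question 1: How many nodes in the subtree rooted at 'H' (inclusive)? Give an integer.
Subtree rooted at H contains: A, B, C, D, E, G, H
Count = 7

Answer: 7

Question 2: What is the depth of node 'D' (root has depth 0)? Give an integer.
Path from root to D: F -> H -> D
Depth = number of edges = 2

Answer: 2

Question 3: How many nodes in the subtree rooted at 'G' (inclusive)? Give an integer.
Subtree rooted at G contains: A, C, G
Count = 3

Answer: 3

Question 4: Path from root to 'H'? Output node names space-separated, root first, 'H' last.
Answer: F H

Derivation:
Walk down from root: F -> H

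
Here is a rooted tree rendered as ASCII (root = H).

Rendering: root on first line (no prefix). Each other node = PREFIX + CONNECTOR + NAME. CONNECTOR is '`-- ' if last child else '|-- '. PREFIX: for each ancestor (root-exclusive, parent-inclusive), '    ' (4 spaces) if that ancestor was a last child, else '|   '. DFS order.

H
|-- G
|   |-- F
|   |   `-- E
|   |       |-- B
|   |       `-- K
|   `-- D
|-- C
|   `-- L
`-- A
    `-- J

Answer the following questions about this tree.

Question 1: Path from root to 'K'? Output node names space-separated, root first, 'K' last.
Walk down from root: H -> G -> F -> E -> K

Answer: H G F E K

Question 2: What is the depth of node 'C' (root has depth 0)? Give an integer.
Path from root to C: H -> C
Depth = number of edges = 1

Answer: 1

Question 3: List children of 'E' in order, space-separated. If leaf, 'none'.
Node E's children (from adjacency): B, K

Answer: B K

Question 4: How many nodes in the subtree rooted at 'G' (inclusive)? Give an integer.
Subtree rooted at G contains: B, D, E, F, G, K
Count = 6

Answer: 6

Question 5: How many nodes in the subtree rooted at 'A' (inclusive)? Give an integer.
Answer: 2

Derivation:
Subtree rooted at A contains: A, J
Count = 2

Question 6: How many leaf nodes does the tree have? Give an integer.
Answer: 5

Derivation:
Leaves (nodes with no children): B, D, J, K, L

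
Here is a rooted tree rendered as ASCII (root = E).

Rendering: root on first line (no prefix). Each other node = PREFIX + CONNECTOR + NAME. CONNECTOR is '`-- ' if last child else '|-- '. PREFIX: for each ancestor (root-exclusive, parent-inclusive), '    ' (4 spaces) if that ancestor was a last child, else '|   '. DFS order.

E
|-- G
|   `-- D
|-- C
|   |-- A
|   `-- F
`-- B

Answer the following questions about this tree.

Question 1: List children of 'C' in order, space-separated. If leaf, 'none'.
Node C's children (from adjacency): A, F

Answer: A F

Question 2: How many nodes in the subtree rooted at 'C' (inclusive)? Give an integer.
Answer: 3

Derivation:
Subtree rooted at C contains: A, C, F
Count = 3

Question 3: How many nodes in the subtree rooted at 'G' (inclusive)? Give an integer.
Subtree rooted at G contains: D, G
Count = 2

Answer: 2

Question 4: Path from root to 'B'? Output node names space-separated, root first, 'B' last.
Answer: E B

Derivation:
Walk down from root: E -> B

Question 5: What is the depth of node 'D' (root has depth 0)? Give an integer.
Path from root to D: E -> G -> D
Depth = number of edges = 2

Answer: 2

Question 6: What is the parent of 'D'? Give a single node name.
Answer: G

Derivation:
Scan adjacency: D appears as child of G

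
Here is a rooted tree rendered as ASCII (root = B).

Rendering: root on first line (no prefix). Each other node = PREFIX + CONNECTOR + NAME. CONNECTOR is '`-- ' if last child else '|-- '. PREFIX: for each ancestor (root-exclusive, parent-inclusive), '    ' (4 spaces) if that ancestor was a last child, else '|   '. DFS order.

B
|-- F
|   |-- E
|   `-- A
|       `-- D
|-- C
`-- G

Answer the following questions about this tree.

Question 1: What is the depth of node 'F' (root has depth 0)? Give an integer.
Path from root to F: B -> F
Depth = number of edges = 1

Answer: 1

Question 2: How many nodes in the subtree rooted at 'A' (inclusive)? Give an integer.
Answer: 2

Derivation:
Subtree rooted at A contains: A, D
Count = 2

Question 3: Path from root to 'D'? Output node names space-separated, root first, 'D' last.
Answer: B F A D

Derivation:
Walk down from root: B -> F -> A -> D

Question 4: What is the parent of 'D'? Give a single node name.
Scan adjacency: D appears as child of A

Answer: A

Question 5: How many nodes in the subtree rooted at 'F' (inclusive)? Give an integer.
Answer: 4

Derivation:
Subtree rooted at F contains: A, D, E, F
Count = 4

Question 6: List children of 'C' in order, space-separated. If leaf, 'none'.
Answer: none

Derivation:
Node C's children (from adjacency): (leaf)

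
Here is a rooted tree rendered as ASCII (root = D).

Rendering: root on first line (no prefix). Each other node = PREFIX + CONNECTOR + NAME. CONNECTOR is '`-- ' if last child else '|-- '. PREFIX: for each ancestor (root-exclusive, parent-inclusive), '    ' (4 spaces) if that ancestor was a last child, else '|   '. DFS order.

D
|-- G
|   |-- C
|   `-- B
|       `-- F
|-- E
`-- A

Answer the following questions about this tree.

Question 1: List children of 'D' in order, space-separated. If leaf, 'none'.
Node D's children (from adjacency): G, E, A

Answer: G E A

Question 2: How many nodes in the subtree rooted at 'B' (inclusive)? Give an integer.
Subtree rooted at B contains: B, F
Count = 2

Answer: 2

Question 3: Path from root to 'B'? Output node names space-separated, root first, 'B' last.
Answer: D G B

Derivation:
Walk down from root: D -> G -> B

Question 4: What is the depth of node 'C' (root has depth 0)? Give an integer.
Answer: 2

Derivation:
Path from root to C: D -> G -> C
Depth = number of edges = 2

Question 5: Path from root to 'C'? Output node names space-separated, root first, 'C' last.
Answer: D G C

Derivation:
Walk down from root: D -> G -> C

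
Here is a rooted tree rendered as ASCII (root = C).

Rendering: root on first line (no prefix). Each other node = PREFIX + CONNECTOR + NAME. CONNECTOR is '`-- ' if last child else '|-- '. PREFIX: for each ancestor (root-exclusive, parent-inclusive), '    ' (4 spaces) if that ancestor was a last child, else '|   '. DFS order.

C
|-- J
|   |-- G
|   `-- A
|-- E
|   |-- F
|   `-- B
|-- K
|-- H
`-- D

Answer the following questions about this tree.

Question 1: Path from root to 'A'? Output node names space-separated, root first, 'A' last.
Answer: C J A

Derivation:
Walk down from root: C -> J -> A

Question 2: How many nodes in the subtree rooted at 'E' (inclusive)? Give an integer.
Answer: 3

Derivation:
Subtree rooted at E contains: B, E, F
Count = 3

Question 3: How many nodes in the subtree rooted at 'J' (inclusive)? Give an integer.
Subtree rooted at J contains: A, G, J
Count = 3

Answer: 3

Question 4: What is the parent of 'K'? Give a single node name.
Scan adjacency: K appears as child of C

Answer: C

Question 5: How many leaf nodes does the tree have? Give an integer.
Leaves (nodes with no children): A, B, D, F, G, H, K

Answer: 7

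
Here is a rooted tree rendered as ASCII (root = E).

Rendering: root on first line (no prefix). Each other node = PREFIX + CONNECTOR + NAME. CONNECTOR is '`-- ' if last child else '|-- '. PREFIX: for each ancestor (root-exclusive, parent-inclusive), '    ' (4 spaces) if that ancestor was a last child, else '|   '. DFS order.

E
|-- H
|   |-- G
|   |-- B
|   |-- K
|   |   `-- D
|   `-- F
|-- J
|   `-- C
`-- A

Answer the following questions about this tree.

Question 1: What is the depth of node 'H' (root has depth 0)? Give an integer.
Path from root to H: E -> H
Depth = number of edges = 1

Answer: 1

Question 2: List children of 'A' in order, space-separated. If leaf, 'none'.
Answer: none

Derivation:
Node A's children (from adjacency): (leaf)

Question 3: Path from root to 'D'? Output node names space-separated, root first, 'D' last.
Walk down from root: E -> H -> K -> D

Answer: E H K D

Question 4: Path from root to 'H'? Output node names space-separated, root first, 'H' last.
Walk down from root: E -> H

Answer: E H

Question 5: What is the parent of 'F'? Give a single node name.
Answer: H

Derivation:
Scan adjacency: F appears as child of H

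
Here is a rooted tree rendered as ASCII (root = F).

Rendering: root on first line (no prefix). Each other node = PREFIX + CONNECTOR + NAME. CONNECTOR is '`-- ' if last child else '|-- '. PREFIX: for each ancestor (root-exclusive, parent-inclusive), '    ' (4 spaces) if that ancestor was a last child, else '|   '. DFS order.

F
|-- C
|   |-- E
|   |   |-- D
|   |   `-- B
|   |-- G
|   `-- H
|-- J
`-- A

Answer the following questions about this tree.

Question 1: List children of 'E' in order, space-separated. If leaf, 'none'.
Node E's children (from adjacency): D, B

Answer: D B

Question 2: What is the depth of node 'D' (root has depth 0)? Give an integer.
Answer: 3

Derivation:
Path from root to D: F -> C -> E -> D
Depth = number of edges = 3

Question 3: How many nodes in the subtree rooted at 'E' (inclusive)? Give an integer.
Answer: 3

Derivation:
Subtree rooted at E contains: B, D, E
Count = 3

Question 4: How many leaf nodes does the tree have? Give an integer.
Answer: 6

Derivation:
Leaves (nodes with no children): A, B, D, G, H, J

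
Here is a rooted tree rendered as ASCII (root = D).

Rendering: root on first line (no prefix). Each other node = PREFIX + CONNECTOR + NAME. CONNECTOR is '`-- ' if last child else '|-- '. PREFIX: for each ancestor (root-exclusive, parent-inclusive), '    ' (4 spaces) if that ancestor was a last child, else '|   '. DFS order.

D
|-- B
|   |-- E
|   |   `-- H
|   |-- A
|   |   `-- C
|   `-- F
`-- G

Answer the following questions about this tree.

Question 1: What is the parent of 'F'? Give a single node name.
Answer: B

Derivation:
Scan adjacency: F appears as child of B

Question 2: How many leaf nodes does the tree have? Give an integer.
Answer: 4

Derivation:
Leaves (nodes with no children): C, F, G, H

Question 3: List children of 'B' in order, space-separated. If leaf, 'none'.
Answer: E A F

Derivation:
Node B's children (from adjacency): E, A, F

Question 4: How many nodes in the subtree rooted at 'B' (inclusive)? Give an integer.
Answer: 6

Derivation:
Subtree rooted at B contains: A, B, C, E, F, H
Count = 6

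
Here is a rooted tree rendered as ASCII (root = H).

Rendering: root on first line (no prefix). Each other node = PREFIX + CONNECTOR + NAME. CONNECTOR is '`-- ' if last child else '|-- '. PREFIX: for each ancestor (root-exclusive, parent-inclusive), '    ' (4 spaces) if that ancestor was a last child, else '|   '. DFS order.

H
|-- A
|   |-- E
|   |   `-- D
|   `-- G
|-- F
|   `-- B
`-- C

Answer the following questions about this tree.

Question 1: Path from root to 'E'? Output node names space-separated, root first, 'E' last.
Answer: H A E

Derivation:
Walk down from root: H -> A -> E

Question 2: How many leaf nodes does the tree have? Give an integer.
Answer: 4

Derivation:
Leaves (nodes with no children): B, C, D, G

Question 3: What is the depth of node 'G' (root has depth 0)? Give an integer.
Answer: 2

Derivation:
Path from root to G: H -> A -> G
Depth = number of edges = 2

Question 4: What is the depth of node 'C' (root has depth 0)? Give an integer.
Answer: 1

Derivation:
Path from root to C: H -> C
Depth = number of edges = 1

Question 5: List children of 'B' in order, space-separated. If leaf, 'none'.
Node B's children (from adjacency): (leaf)

Answer: none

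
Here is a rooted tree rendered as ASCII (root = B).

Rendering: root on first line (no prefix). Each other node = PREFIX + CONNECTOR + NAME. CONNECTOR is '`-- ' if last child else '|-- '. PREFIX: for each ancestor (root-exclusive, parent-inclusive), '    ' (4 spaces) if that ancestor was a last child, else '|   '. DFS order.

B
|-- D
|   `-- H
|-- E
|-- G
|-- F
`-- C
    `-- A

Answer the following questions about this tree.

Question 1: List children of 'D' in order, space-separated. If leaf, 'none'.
Node D's children (from adjacency): H

Answer: H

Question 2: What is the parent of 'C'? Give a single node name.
Answer: B

Derivation:
Scan adjacency: C appears as child of B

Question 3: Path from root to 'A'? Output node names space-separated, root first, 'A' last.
Answer: B C A

Derivation:
Walk down from root: B -> C -> A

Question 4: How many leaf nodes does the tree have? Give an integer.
Leaves (nodes with no children): A, E, F, G, H

Answer: 5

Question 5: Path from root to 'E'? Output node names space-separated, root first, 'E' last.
Answer: B E

Derivation:
Walk down from root: B -> E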